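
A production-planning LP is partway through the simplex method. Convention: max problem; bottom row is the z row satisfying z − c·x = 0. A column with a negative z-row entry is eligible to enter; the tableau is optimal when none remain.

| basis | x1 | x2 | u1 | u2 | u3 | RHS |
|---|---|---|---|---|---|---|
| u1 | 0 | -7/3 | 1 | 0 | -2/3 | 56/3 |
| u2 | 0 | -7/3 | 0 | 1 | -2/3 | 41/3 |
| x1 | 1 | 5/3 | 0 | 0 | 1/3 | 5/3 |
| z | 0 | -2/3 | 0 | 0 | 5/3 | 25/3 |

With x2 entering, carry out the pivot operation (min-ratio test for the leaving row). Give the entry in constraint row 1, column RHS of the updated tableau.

21

Ratio test on column x2 — row 1: entry -7/3 ≤ 0; row 2: entry -7/3 ≤ 0; row 3: (5/3)/(5/3) = 1. Minimum is 1 at row 3 (x1 leaves); pivot element 5/3.
Divide row 3 by 5/3; eliminate column x2 from the other rows.
Row 1 update in column RHS: 56/3 − (-7/3)·1 = 21.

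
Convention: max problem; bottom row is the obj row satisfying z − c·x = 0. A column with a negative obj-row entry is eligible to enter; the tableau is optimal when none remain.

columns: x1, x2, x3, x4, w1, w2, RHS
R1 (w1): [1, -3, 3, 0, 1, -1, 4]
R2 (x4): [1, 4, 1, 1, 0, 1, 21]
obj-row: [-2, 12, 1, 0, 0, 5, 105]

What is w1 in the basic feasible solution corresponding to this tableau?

w1 is basic (row 1); its value is the RHS of that row, 4.

4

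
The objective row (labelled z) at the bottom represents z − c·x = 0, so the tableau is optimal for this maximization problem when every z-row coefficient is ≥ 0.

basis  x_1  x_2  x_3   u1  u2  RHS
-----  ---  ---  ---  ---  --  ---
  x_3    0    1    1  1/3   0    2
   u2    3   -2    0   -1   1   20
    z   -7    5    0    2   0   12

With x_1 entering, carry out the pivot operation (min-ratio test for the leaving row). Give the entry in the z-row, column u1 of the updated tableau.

-1/3

Ratio test on column x_1 — row 1: entry 0 ≤ 0; row 2: 20/3 = 20/3. Minimum is 20/3 at row 2 (u2 leaves); pivot element 3.
Divide row 2 by 3; eliminate column x_1 from the other rows.
z-row update in column u1: 2 − (-7)·(-1/3) = -1/3.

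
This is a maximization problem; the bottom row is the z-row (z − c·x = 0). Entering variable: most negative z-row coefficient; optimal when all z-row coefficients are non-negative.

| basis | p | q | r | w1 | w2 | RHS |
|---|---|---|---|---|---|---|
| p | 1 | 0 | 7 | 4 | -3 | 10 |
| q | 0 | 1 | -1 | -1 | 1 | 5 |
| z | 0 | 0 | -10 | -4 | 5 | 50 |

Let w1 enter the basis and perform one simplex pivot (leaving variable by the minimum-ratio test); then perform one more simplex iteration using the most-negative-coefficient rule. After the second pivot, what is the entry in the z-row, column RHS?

Ratio test on column w1 — row 1: 10/4 = 5/2; row 2: entry -1 ≤ 0. Minimum is 5/2 at row 1 (p leaves); pivot element 4.
Divide row 1 by 4; eliminate column w1 from the other rows.
Second iteration: most negative z-row entry is -3 in column r, so r enters.
Ratio test on column r — row 1: (5/2)/(7/4) = 10/7; row 2: (15/2)/(3/4) = 10. Minimum is 10/7 at row 1 (w1 leaves); pivot element 7/4.
Divide row 1 by 7/4; eliminate column r from the other rows.
After both pivots, the entry at the z-row, column RHS is 450/7.

450/7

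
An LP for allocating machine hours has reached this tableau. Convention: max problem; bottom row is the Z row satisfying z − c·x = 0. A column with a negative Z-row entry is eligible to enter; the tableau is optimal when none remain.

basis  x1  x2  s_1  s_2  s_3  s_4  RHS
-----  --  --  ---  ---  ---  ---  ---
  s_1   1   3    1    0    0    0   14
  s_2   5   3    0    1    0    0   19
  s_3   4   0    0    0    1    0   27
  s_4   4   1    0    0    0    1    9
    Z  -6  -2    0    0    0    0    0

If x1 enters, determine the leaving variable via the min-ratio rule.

s_4

Column x1 entries and ratios — s_1: 14/1 = 14; s_2: 19/5 = 19/5; s_3: 27/4 = 27/4; s_4: 9/4 = 9/4.
Smallest ratio is 9/4 in the row of s_4, so s_4 leaves.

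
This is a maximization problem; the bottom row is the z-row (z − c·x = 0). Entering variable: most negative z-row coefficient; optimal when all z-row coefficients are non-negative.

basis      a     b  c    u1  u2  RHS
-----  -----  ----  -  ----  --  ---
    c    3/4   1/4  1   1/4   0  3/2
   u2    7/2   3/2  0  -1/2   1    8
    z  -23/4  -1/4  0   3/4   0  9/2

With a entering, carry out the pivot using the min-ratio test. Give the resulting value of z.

Ratio test on column a — row 1: (3/2)/(3/4) = 2; row 2: 8/(7/2) = 16/7. Minimum is 2 at row 1 (c leaves); pivot element 3/4.
Pivot on row 1; the z-row RHS becomes 9/2 − (-23/4)·2 = 16.

16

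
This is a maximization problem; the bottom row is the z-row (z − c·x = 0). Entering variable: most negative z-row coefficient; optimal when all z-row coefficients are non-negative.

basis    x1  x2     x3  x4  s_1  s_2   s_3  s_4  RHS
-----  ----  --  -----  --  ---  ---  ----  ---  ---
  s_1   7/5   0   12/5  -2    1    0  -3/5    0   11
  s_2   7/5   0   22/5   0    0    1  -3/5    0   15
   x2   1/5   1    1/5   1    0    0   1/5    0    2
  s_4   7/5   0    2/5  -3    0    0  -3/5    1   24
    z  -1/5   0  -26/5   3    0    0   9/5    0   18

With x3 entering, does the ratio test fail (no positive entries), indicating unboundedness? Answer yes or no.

no

Column x3 has positive entries in row(s) 1, 2, 3, 4, so the ratio test bounds it — not unbounded.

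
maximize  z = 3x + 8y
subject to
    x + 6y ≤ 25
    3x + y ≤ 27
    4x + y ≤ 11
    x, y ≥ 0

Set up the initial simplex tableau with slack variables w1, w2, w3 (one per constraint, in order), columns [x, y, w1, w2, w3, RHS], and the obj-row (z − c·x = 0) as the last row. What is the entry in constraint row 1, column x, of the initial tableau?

1

Constraint 1 has coefficient 1 on x.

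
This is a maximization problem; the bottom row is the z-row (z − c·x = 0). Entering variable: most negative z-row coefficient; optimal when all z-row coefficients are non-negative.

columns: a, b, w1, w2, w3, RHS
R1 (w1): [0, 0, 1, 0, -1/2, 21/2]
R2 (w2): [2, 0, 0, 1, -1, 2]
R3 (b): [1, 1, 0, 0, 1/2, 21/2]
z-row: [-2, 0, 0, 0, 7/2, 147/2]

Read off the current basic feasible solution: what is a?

a is not in the basis, so in the current basic feasible solution a = 0.

0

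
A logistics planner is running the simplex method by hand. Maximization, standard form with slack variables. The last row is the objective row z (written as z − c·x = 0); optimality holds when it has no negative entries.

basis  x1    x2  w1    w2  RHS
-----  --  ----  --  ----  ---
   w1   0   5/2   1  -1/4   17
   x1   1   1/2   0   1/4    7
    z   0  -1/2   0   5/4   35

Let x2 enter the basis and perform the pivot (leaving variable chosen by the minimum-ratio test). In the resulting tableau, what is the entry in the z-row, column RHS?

192/5

Ratio test on column x2 — row 1: 17/(5/2) = 34/5; row 2: 7/(1/2) = 14. Minimum is 34/5 at row 1 (w1 leaves); pivot element 5/2.
Divide row 1 by 5/2; eliminate column x2 from the other rows.
z-row update in column RHS: 35 − (-1/2)·(34/5) = 192/5.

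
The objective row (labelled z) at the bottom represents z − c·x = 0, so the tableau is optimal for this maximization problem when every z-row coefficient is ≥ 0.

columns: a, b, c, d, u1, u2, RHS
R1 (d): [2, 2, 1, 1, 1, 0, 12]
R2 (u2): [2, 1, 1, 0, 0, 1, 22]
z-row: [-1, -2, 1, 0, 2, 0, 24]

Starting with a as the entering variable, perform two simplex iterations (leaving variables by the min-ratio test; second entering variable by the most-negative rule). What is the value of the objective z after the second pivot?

Ratio test on column a — row 1: 12/2 = 6; row 2: 22/2 = 11. Minimum is 6 at row 1 (d leaves); pivot element 2.
Pivot on row 1; the z-row RHS becomes 24 − (-1)·6 = 30.
Next entering variable (most negative z-row entry -1): b.
Ratio test on column b — row 1: 6/1 = 6; row 2: entry -1 ≤ 0. Minimum is 6 at row 1 (a leaves); pivot element 1.
After the second pivot the z-row RHS is 30 − (-1)·6 = 36.

36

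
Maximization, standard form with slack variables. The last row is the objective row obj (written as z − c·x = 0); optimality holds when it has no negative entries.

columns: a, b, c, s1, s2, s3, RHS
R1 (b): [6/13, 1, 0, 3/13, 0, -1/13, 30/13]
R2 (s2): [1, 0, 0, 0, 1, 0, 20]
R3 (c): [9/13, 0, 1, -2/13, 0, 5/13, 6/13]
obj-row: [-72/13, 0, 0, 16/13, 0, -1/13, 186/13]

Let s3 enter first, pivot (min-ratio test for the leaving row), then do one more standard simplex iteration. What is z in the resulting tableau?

18

Ratio test on column s3 — row 1: entry -1/13 ≤ 0; row 2: entry 0 ≤ 0; row 3: (6/13)/(5/13) = 6/5. Minimum is 6/5 at row 3 (c leaves); pivot element 5/13.
Pivot on row 3; the obj-row RHS becomes 186/13 − (-1/13)·(6/5) = 72/5.
Next entering variable (most negative obj-row entry -27/5): a.
Ratio test on column a — row 1: (12/5)/(3/5) = 4; row 2: 20/1 = 20; row 3: (6/5)/(9/5) = 2/3. Minimum is 2/3 at row 3 (s3 leaves); pivot element 9/5.
After the second pivot the obj-row RHS is 72/5 − (-27/5)·(2/3) = 18.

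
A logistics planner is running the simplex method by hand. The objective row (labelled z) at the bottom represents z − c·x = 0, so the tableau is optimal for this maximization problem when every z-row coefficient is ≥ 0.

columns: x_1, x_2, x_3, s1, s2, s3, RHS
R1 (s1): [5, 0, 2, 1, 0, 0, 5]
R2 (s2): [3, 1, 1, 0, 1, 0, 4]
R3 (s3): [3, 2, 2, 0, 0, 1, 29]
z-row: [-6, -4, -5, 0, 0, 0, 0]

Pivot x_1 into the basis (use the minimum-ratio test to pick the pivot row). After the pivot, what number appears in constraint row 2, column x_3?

Ratio test on column x_1 — row 1: 5/5 = 1; row 2: 4/3 = 4/3; row 3: 29/3 = 29/3. Minimum is 1 at row 1 (s1 leaves); pivot element 5.
Divide row 1 by 5; eliminate column x_1 from the other rows.
Row 2 update in column x_3: 1 − 3·(2/5) = -1/5.

-1/5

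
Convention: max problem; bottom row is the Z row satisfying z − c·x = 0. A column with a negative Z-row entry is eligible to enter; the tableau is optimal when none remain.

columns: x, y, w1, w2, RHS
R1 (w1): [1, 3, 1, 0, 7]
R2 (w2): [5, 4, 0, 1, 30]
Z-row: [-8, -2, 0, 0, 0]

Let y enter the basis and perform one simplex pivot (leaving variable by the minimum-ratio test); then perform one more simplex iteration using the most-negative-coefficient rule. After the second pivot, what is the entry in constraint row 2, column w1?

-4/11

Ratio test on column y — row 1: 7/3 = 7/3; row 2: 30/4 = 15/2. Minimum is 7/3 at row 1 (w1 leaves); pivot element 3.
Divide row 1 by 3; eliminate column y from the other rows.
Second iteration: most negative Z-row entry is -22/3 in column x, so x enters.
Ratio test on column x — row 1: (7/3)/(1/3) = 7; row 2: (62/3)/(11/3) = 62/11. Minimum is 62/11 at row 2 (w2 leaves); pivot element 11/3.
Divide row 2 by 11/3; eliminate column x from the other rows.
After both pivots, the entry at constraint row 2, column w1 is -4/11.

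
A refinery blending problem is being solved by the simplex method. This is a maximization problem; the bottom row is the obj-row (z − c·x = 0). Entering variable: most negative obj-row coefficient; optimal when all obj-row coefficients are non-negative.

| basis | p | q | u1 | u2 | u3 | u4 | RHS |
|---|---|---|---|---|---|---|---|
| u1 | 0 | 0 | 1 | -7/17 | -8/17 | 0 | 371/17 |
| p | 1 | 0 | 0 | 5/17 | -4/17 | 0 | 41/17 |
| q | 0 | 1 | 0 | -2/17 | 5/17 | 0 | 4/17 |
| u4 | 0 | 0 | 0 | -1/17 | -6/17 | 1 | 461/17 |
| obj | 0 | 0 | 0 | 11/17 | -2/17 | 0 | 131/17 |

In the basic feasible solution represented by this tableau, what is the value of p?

p is basic (row 2); its value is the RHS of that row, 41/17.

41/17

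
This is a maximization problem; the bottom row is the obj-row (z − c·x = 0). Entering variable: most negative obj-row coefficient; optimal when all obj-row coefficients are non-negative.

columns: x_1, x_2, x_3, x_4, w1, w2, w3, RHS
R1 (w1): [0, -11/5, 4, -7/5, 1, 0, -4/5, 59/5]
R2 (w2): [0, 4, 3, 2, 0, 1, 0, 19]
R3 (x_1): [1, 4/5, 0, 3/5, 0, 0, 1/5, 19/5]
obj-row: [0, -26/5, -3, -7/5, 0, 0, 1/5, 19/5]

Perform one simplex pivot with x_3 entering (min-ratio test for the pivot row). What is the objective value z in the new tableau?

Ratio test on column x_3 — row 1: (59/5)/4 = 59/20; row 2: 19/3 = 19/3; row 3: entry 0 ≤ 0. Minimum is 59/20 at row 1 (w1 leaves); pivot element 4.
Pivot on row 1; the obj-row RHS becomes 19/5 − (-3)·(59/20) = 253/20.

253/20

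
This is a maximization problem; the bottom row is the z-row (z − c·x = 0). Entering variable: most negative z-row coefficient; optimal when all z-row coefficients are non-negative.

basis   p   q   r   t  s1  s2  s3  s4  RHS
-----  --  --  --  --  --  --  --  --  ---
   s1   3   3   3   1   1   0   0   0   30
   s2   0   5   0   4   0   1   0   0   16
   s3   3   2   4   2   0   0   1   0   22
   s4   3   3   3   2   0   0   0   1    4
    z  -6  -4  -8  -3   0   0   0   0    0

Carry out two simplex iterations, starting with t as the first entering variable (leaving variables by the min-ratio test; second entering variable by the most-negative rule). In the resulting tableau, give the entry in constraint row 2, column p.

Ratio test on column t — row 1: 30/1 = 30; row 2: 16/4 = 4; row 3: 22/2 = 11; row 4: 4/2 = 2. Minimum is 2 at row 4 (s4 leaves); pivot element 2.
Divide row 4 by 2; eliminate column t from the other rows.
Second iteration: most negative z-row entry is -7/2 in column r, so r enters.
Ratio test on column r — row 1: 28/(3/2) = 56/3; row 2: entry -6 ≤ 0; row 3: 18/1 = 18; row 4: 2/(3/2) = 4/3. Minimum is 4/3 at row 4 (t leaves); pivot element 3/2.
Divide row 4 by 3/2; eliminate column r from the other rows.
After both pivots, the entry at constraint row 2, column p is 0.

0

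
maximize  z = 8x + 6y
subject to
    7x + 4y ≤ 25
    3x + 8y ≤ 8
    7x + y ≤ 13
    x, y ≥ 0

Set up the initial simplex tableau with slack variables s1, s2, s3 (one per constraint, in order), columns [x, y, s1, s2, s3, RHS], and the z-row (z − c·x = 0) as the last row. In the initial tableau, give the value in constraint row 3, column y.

1

Constraint 3 has coefficient 1 on y.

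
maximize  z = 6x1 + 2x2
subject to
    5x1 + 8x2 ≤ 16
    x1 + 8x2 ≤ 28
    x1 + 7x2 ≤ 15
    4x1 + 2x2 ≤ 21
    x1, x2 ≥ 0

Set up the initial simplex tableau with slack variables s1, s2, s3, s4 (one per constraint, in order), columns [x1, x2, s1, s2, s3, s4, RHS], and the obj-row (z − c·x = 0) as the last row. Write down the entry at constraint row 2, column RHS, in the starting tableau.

The RHS of constraint 2 is b_2 = 28.

28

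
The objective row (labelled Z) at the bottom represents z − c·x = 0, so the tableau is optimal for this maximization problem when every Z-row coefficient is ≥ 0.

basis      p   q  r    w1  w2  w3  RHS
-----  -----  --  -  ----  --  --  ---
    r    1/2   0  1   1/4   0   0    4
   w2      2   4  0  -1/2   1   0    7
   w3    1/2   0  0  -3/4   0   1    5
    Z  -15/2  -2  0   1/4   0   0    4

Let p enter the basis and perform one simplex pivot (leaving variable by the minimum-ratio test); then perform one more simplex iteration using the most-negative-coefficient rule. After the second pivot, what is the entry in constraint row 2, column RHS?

Ratio test on column p — row 1: 4/(1/2) = 8; row 2: 7/2 = 7/2; row 3: 5/(1/2) = 10. Minimum is 7/2 at row 2 (w2 leaves); pivot element 2.
Divide row 2 by 2; eliminate column p from the other rows.
Second iteration: most negative Z-row entry is -13/8 in column w1, so w1 enters.
Ratio test on column w1 — row 1: (9/4)/(3/8) = 6; row 2: entry -1/4 ≤ 0; row 3: entry -5/8 ≤ 0. Minimum is 6 at row 1 (r leaves); pivot element 3/8.
Divide row 1 by 3/8; eliminate column w1 from the other rows.
After both pivots, the entry at constraint row 2, column RHS is 5.

5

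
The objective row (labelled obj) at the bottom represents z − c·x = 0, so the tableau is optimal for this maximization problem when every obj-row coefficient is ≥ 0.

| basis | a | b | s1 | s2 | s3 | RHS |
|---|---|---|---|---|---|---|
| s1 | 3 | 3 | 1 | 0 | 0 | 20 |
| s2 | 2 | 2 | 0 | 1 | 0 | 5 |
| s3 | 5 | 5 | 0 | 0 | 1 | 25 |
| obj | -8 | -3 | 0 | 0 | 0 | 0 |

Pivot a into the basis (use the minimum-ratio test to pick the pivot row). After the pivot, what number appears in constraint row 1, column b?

Ratio test on column a — row 1: 20/3 = 20/3; row 2: 5/2 = 5/2; row 3: 25/5 = 5. Minimum is 5/2 at row 2 (s2 leaves); pivot element 2.
Divide row 2 by 2; eliminate column a from the other rows.
Row 1 update in column b: 3 − 3·1 = 0.

0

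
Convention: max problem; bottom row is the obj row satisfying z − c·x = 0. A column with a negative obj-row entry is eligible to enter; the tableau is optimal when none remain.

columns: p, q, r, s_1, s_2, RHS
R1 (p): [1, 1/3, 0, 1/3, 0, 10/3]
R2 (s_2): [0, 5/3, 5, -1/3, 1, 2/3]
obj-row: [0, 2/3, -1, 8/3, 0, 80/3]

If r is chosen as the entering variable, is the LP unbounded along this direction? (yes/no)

no

Column r has positive entries in row(s) 2, so the ratio test bounds it — not unbounded.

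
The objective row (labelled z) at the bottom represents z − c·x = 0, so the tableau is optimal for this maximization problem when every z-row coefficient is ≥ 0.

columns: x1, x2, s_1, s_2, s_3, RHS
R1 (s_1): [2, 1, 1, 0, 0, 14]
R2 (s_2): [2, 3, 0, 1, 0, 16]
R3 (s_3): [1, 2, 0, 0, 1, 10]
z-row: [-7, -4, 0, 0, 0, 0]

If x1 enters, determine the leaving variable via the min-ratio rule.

s_1

Column x1 entries and ratios — s_1: 14/2 = 7; s_2: 16/2 = 8; s_3: 10/1 = 10.
Smallest ratio is 7 in the row of s_1, so s_1 leaves.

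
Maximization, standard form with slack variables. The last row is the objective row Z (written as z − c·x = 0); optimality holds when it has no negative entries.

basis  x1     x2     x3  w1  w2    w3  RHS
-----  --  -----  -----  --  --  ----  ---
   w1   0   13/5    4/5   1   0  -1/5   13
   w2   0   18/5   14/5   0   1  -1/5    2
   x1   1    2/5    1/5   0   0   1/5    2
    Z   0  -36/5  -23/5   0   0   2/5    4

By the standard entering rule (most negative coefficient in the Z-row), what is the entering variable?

Negative Z-row entries: x2: -36/5, x3: -23/5.
The most negative is -36/5 in column x2, so x2 enters.

x2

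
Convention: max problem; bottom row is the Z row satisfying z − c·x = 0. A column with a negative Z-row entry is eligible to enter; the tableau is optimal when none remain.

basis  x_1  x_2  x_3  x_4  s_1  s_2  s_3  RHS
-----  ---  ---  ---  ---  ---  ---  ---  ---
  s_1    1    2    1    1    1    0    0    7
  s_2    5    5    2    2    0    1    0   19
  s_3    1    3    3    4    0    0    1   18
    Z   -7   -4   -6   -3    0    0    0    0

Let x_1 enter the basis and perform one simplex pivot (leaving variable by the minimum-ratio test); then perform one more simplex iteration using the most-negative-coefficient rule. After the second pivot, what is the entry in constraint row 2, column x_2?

1/3

Ratio test on column x_1 — row 1: 7/1 = 7; row 2: 19/5 = 19/5; row 3: 18/1 = 18. Minimum is 19/5 at row 2 (s_2 leaves); pivot element 5.
Divide row 2 by 5; eliminate column x_1 from the other rows.
Second iteration: most negative Z-row entry is -16/5 in column x_3, so x_3 enters.
Ratio test on column x_3 — row 1: (16/5)/(3/5) = 16/3; row 2: (19/5)/(2/5) = 19/2; row 3: (71/5)/(13/5) = 71/13. Minimum is 16/3 at row 1 (s_1 leaves); pivot element 3/5.
Divide row 1 by 3/5; eliminate column x_3 from the other rows.
After both pivots, the entry at constraint row 2, column x_2 is 1/3.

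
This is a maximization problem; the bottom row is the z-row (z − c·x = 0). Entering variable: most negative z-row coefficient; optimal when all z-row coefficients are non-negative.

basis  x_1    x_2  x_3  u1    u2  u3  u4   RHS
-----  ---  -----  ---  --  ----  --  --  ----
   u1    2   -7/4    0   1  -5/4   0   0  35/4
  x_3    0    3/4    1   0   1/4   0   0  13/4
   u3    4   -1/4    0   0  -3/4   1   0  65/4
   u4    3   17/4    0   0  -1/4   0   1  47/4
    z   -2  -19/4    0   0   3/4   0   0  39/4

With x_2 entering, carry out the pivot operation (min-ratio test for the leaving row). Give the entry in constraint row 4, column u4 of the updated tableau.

4/17

Ratio test on column x_2 — row 1: entry -7/4 ≤ 0; row 2: (13/4)/(3/4) = 13/3; row 3: entry -1/4 ≤ 0; row 4: (47/4)/(17/4) = 47/17. Minimum is 47/17 at row 4 (u4 leaves); pivot element 17/4.
Divide row 4 by 17/4; eliminate column x_2 from the other rows.
In the new row 4, the u4 entry is the old entry divided by the pivot: 1/(17/4) = 4/17.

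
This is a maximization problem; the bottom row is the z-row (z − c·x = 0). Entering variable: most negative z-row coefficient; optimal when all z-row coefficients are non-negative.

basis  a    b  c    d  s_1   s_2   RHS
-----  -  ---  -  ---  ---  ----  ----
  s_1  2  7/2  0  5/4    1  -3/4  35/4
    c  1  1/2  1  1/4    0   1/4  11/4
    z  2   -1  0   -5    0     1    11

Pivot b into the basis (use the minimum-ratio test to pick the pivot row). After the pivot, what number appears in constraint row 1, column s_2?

Ratio test on column b — row 1: (35/4)/(7/2) = 5/2; row 2: (11/4)/(1/2) = 11/2. Minimum is 5/2 at row 1 (s_1 leaves); pivot element 7/2.
Divide row 1 by 7/2; eliminate column b from the other rows.
In the new row 1, the s_2 entry is the old entry divided by the pivot: (-3/4)/(7/2) = -3/14.

-3/14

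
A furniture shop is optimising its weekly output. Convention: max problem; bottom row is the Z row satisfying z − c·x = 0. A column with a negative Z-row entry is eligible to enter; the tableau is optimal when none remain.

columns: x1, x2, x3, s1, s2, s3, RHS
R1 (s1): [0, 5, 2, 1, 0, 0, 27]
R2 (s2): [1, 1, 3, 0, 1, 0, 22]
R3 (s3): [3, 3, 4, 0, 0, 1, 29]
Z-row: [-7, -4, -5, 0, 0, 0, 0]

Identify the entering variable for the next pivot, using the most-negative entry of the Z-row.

Negative Z-row entries: x1: -7, x2: -4, x3: -5.
The most negative is -7 in column x1, so x1 enters.

x1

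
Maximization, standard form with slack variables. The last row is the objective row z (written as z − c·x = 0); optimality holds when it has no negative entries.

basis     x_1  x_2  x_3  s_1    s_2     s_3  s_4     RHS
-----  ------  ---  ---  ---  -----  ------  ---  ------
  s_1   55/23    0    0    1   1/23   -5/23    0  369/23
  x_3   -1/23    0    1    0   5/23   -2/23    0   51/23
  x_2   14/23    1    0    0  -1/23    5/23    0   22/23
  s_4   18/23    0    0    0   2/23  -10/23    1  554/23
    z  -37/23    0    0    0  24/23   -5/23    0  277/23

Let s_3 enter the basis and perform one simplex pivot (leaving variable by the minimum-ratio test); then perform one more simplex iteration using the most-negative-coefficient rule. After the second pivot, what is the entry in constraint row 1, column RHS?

86/7

Ratio test on column s_3 — row 1: entry -5/23 ≤ 0; row 2: entry -2/23 ≤ 0; row 3: (22/23)/(5/23) = 22/5; row 4: entry -10/23 ≤ 0. Minimum is 22/5 at row 3 (x_2 leaves); pivot element 5/23.
Divide row 3 by 5/23; eliminate column s_3 from the other rows.
Second iteration: most negative z-row entry is -1 in column x_1, so x_1 enters.
Ratio test on column x_1 — row 1: 17/3 = 17/3; row 2: (13/5)/(1/5) = 13; row 3: (22/5)/(14/5) = 11/7; row 4: 26/2 = 13. Minimum is 11/7 at row 3 (s_3 leaves); pivot element 14/5.
Divide row 3 by 14/5; eliminate column x_1 from the other rows.
After both pivots, the entry at constraint row 1, column RHS is 86/7.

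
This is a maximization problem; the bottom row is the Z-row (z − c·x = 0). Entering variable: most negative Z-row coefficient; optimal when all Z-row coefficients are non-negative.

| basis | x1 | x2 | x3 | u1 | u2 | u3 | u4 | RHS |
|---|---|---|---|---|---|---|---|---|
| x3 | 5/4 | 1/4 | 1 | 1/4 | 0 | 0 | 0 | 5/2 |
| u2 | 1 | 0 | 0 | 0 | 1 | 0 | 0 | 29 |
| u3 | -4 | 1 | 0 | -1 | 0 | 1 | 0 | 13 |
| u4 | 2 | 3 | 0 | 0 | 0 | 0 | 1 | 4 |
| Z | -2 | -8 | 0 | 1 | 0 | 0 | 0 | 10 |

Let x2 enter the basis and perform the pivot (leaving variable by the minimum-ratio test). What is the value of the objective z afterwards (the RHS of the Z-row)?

Ratio test on column x2 — row 1: (5/2)/(1/4) = 10; row 2: entry 0 ≤ 0; row 3: 13/1 = 13; row 4: 4/3 = 4/3. Minimum is 4/3 at row 4 (u4 leaves); pivot element 3.
Pivot on row 4; the Z-row RHS becomes 10 − (-8)·(4/3) = 62/3.

62/3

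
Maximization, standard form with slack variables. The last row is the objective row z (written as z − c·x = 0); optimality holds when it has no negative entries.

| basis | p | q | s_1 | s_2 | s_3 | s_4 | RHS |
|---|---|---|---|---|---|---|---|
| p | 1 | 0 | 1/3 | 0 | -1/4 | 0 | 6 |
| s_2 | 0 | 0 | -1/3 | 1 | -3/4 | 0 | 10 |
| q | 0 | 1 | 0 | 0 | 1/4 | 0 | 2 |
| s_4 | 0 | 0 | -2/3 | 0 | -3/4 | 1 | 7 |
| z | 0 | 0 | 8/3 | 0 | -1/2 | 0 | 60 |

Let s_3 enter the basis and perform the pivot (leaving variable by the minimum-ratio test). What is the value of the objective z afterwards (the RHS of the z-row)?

64

Ratio test on column s_3 — row 1: entry -1/4 ≤ 0; row 2: entry -3/4 ≤ 0; row 3: 2/(1/4) = 8; row 4: entry -3/4 ≤ 0. Minimum is 8 at row 3 (q leaves); pivot element 1/4.
Pivot on row 3; the z-row RHS becomes 60 − (-1/2)·8 = 64.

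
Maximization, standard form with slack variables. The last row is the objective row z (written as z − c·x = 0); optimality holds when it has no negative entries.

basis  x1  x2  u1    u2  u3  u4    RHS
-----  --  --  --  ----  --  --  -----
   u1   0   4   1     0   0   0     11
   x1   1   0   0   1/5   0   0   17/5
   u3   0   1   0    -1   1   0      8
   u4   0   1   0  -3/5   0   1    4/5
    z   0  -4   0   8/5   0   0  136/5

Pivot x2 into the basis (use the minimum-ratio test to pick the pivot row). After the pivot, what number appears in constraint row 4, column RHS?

Ratio test on column x2 — row 1: 11/4 = 11/4; row 2: entry 0 ≤ 0; row 3: 8/1 = 8; row 4: (4/5)/1 = 4/5. Minimum is 4/5 at row 4 (u4 leaves); pivot element 1.
Divide row 4 by 1; eliminate column x2 from the other rows.
In the new row 4, the RHS entry is the old entry divided by the pivot: (4/5)/1 = 4/5.

4/5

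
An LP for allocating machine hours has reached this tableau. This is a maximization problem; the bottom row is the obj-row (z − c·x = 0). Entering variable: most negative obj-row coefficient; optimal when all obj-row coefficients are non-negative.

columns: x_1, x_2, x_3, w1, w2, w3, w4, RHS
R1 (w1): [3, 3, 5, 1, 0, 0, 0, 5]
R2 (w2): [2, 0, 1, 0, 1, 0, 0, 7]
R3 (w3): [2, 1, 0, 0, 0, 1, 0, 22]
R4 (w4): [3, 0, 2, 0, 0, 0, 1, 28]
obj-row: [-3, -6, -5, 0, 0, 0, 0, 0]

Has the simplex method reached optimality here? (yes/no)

no

The obj-row has a negative entry -6 in column x_2, so it is not optimal.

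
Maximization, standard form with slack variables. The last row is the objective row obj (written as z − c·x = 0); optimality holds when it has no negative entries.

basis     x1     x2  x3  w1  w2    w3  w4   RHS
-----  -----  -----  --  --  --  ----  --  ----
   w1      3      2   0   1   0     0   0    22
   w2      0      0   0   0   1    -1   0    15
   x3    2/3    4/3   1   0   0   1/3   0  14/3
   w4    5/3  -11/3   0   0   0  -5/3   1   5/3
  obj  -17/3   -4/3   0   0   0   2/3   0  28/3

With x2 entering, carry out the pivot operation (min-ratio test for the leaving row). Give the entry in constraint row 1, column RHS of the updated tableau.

15

Ratio test on column x2 — row 1: 22/2 = 11; row 2: entry 0 ≤ 0; row 3: (14/3)/(4/3) = 7/2; row 4: entry -11/3 ≤ 0. Minimum is 7/2 at row 3 (x3 leaves); pivot element 4/3.
Divide row 3 by 4/3; eliminate column x2 from the other rows.
Row 1 update in column RHS: 22 − 2·(7/2) = 15.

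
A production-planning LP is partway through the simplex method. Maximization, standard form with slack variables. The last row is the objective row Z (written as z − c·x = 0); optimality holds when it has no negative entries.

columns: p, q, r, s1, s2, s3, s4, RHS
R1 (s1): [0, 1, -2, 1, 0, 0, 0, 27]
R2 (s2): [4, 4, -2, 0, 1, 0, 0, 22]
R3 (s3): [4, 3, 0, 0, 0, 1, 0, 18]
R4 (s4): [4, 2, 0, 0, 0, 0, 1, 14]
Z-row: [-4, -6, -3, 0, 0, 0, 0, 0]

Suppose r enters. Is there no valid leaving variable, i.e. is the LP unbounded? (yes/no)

yes

Every constraint-row entry in column r is ≤ 0, so increasing r is unbounded.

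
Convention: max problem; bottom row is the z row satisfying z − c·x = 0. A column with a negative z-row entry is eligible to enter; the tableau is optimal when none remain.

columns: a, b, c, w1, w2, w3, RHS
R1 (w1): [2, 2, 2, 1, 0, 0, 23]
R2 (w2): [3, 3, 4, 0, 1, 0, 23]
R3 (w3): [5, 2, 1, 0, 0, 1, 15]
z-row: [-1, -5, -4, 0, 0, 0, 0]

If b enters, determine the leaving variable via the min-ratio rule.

w3

Column b entries and ratios — w1: 23/2 = 23/2; w2: 23/3 = 23/3; w3: 15/2 = 15/2.
Smallest ratio is 15/2 in the row of w3, so w3 leaves.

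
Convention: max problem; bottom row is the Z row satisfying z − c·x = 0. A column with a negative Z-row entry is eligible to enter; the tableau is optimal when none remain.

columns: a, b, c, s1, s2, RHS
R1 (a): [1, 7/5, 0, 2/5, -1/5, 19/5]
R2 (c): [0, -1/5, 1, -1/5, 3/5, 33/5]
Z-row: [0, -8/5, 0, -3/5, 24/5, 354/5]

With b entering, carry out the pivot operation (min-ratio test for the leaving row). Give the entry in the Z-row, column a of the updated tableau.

8/7

Ratio test on column b — row 1: (19/5)/(7/5) = 19/7; row 2: entry -1/5 ≤ 0. Minimum is 19/7 at row 1 (a leaves); pivot element 7/5.
Divide row 1 by 7/5; eliminate column b from the other rows.
Z-row update in column a: 0 − (-8/5)·(5/7) = 8/7.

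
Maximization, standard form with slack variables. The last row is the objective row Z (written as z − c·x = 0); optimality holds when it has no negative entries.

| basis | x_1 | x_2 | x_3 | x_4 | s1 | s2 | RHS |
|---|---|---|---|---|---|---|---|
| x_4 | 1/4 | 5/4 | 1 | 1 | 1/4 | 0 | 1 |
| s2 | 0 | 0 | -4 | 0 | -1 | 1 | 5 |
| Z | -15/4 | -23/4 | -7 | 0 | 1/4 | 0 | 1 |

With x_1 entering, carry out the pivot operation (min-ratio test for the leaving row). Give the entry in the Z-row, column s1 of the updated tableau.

4

Ratio test on column x_1 — row 1: 1/(1/4) = 4; row 2: entry 0 ≤ 0. Minimum is 4 at row 1 (x_4 leaves); pivot element 1/4.
Divide row 1 by 1/4; eliminate column x_1 from the other rows.
Z-row update in column s1: 1/4 − (-15/4)·1 = 4.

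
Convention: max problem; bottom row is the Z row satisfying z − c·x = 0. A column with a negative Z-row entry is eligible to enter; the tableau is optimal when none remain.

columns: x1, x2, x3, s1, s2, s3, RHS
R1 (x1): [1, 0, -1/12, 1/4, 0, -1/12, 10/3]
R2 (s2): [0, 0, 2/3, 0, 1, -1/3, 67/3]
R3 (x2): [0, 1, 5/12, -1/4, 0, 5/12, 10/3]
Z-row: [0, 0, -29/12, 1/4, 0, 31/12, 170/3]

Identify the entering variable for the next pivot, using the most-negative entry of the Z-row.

Negative Z-row entries: x3: -29/12.
The most negative is -29/12 in column x3, so x3 enters.

x3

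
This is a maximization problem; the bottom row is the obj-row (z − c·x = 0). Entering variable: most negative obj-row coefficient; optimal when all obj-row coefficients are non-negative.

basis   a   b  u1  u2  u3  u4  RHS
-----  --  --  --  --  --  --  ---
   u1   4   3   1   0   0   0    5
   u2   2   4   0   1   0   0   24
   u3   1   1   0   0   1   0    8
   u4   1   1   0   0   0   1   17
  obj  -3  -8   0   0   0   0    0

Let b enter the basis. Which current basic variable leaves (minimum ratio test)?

u1

Column b entries and ratios — u1: 5/3 = 5/3; u2: 24/4 = 6; u3: 8/1 = 8; u4: 17/1 = 17.
Smallest ratio is 5/3 in the row of u1, so u1 leaves.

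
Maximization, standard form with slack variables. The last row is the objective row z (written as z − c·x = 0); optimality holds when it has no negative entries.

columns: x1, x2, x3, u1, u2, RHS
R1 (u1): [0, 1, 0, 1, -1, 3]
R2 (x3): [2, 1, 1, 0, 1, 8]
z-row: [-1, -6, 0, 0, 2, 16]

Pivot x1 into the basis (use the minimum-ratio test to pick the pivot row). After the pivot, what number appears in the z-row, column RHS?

Ratio test on column x1 — row 1: entry 0 ≤ 0; row 2: 8/2 = 4. Minimum is 4 at row 2 (x3 leaves); pivot element 2.
Divide row 2 by 2; eliminate column x1 from the other rows.
z-row update in column RHS: 16 − (-1)·4 = 20.

20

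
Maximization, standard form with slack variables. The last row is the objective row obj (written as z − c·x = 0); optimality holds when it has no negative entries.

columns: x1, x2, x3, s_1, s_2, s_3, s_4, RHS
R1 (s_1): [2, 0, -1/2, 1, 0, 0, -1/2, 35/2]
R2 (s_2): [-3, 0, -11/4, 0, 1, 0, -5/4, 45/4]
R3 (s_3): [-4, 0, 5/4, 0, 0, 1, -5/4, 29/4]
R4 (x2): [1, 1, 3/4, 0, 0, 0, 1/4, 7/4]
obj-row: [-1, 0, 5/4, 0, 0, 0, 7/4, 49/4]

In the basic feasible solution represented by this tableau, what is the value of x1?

x1 is not in the basis, so in the current basic feasible solution x1 = 0.

0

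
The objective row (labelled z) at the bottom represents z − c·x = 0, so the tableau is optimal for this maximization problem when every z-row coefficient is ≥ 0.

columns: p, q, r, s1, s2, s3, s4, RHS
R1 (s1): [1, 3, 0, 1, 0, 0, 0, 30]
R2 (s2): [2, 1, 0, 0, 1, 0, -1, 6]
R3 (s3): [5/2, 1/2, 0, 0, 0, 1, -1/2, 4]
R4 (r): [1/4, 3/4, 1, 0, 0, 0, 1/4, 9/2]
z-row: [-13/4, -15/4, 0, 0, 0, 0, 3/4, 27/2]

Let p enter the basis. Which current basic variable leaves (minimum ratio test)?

s3

Column p entries and ratios — s1: 30/1 = 30; s2: 6/2 = 3; s3: 4/(5/2) = 8/5; r: (9/2)/(1/4) = 18.
Smallest ratio is 8/5 in the row of s3, so s3 leaves.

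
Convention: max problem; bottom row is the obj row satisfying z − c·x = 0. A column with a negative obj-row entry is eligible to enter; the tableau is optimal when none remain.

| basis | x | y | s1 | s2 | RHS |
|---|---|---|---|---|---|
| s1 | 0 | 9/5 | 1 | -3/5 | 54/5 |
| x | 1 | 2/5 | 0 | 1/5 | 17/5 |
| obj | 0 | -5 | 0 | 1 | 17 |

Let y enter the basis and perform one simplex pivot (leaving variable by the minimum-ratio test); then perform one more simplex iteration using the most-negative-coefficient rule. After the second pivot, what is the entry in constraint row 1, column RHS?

Ratio test on column y — row 1: (54/5)/(9/5) = 6; row 2: (17/5)/(2/5) = 17/2. Minimum is 6 at row 1 (s1 leaves); pivot element 9/5.
Divide row 1 by 9/5; eliminate column y from the other rows.
Second iteration: most negative obj-row entry is -2/3 in column s2, so s2 enters.
Ratio test on column s2 — row 1: entry -1/3 ≤ 0; row 2: 1/(1/3) = 3. Minimum is 3 at row 2 (x leaves); pivot element 1/3.
Divide row 2 by 1/3; eliminate column s2 from the other rows.
After both pivots, the entry at constraint row 1, column RHS is 7.

7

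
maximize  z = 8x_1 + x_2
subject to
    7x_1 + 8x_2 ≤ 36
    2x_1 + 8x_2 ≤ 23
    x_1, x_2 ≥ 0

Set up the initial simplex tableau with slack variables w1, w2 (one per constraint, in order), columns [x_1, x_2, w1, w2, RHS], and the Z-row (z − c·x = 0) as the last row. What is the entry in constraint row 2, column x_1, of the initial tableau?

Constraint 2 has coefficient 2 on x_1.

2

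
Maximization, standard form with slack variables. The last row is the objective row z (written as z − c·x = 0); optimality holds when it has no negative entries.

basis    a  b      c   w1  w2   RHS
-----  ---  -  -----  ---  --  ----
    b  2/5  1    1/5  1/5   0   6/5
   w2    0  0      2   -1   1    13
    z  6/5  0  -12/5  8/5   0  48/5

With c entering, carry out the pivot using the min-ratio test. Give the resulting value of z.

24

Ratio test on column c — row 1: (6/5)/(1/5) = 6; row 2: 13/2 = 13/2. Minimum is 6 at row 1 (b leaves); pivot element 1/5.
Pivot on row 1; the z-row RHS becomes 48/5 − (-12/5)·6 = 24.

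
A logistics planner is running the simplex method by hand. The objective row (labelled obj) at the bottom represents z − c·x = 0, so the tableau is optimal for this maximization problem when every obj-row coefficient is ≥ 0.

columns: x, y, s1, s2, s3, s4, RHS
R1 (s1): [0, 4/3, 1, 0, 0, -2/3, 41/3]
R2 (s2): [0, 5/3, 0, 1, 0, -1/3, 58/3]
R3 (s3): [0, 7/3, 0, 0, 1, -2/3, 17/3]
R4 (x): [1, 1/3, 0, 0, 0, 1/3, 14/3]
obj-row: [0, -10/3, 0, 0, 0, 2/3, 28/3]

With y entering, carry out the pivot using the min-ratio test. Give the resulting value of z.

122/7

Ratio test on column y — row 1: (41/3)/(4/3) = 41/4; row 2: (58/3)/(5/3) = 58/5; row 3: (17/3)/(7/3) = 17/7; row 4: (14/3)/(1/3) = 14. Minimum is 17/7 at row 3 (s3 leaves); pivot element 7/3.
Pivot on row 3; the obj-row RHS becomes 28/3 − (-10/3)·(17/7) = 122/7.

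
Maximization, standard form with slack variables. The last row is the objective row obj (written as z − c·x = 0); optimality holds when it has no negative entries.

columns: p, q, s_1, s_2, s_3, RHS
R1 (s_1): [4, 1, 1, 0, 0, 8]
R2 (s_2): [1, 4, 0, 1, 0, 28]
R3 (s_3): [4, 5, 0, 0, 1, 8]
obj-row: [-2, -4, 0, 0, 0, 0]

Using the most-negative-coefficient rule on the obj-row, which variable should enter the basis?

q

Negative obj-row entries: p: -2, q: -4.
The most negative is -4 in column q, so q enters.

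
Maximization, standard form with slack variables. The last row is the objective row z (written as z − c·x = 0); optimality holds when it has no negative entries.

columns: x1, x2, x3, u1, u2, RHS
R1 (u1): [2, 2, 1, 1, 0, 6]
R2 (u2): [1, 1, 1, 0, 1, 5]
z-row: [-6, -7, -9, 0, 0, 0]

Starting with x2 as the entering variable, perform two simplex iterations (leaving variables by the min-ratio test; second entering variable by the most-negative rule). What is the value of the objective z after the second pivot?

43

Ratio test on column x2 — row 1: 6/2 = 3; row 2: 5/1 = 5. Minimum is 3 at row 1 (u1 leaves); pivot element 2.
Pivot on row 1; the z-row RHS becomes 0 − (-7)·3 = 21.
Next entering variable (most negative z-row entry -11/2): x3.
Ratio test on column x3 — row 1: 3/(1/2) = 6; row 2: 2/(1/2) = 4. Minimum is 4 at row 2 (u2 leaves); pivot element 1/2.
After the second pivot the z-row RHS is 21 − (-11/2)·4 = 43.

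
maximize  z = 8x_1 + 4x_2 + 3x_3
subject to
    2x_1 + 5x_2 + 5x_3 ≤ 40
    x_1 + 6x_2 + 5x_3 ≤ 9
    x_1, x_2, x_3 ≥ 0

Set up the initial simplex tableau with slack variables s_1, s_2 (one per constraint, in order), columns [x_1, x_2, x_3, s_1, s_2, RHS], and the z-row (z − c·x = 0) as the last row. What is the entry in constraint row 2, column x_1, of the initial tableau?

Constraint 2 has coefficient 1 on x_1.

1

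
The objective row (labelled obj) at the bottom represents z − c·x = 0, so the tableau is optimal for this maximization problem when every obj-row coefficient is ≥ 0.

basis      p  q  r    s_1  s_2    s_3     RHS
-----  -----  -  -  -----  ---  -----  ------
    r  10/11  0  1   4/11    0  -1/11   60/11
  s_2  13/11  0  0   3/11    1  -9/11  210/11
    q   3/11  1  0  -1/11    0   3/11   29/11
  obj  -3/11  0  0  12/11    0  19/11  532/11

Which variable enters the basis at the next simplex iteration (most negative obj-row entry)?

p

Negative obj-row entries: p: -3/11.
The most negative is -3/11 in column p, so p enters.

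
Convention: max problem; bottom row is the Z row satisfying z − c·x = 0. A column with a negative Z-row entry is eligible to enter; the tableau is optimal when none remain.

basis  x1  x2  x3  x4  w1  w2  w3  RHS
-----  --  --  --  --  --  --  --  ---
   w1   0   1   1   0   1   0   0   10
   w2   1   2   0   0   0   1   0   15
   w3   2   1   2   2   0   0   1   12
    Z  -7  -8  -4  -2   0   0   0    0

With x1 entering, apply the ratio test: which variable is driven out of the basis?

Column x1 entries and ratios — w1: 0 ≤ 0, skip; w2: 15/1 = 15; w3: 12/2 = 6.
Smallest ratio is 6 in the row of w3, so w3 leaves.

w3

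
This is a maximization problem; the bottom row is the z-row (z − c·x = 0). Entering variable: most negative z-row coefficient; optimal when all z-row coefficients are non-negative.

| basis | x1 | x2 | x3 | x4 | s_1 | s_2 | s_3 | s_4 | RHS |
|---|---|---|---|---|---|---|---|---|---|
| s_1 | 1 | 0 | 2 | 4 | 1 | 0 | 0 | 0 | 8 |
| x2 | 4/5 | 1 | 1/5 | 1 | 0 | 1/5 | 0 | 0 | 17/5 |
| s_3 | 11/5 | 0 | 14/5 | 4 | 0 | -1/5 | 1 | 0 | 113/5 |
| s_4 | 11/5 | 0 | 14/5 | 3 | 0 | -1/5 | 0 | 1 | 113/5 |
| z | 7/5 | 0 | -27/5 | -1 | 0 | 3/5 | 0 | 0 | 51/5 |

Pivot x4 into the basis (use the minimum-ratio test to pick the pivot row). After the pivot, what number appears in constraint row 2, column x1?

11/20

Ratio test on column x4 — row 1: 8/4 = 2; row 2: (17/5)/1 = 17/5; row 3: (113/5)/4 = 113/20; row 4: (113/5)/3 = 113/15. Minimum is 2 at row 1 (s_1 leaves); pivot element 4.
Divide row 1 by 4; eliminate column x4 from the other rows.
Row 2 update in column x1: 4/5 − 1·(1/4) = 11/20.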